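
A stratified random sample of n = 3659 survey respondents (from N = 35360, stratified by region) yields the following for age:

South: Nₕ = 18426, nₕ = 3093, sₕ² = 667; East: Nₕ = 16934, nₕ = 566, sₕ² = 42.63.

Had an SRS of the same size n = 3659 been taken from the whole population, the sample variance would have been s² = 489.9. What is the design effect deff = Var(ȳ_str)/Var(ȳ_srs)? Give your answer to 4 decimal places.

Var(ȳ_str) = Σ Wₕ²(1−fₕ)sₕ²/nₕ with Wₕ = Nₕ/35360:
  South: (18426/35360)²·(1−3093/18426)·667/3093 = 0.048728114
  East: (16934/35360)²·(1−566/16934)·42.63/566 = 0.016696658
  → Var(ȳ_str) = 0.065424772.
Var(ȳ_srs) = (1 − 3659/35360)·489.9/3659 = 0.1200344.
deff = 0.065424772 / 0.1200344 = 0.5451.

0.5451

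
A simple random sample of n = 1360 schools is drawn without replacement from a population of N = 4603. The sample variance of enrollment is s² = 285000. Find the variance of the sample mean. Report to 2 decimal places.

147.64

Under SRS without replacement, Var(ȳ) = (1 − f)·s²/n with f = n/N = 1360/4603 = 0.29545948.
Var(ȳ) = (1 − 0.29545948)·285000/1360 = 0.70454052·209.55882 = 147.64268.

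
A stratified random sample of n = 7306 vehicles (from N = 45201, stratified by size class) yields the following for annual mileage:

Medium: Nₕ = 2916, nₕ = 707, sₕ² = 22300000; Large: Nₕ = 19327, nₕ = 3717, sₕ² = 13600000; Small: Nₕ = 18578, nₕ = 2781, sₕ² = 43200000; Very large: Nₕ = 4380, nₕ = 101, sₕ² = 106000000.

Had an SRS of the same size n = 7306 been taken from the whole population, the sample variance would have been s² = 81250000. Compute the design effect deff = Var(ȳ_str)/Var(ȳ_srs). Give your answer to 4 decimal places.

1.3405

Var(ȳ_str) = Σ Wₕ²(1−fₕ)sₕ²/nₕ with Wₕ = Nₕ/45201:
  Medium: (2916/45201)²·(1−707/2916)·22300000/707 = 99.442629
  Large: (19327/45201)²·(1−3717/19327)·13600000/3717 = 540.27841
  Small: (18578/45201)²·(1−2781/18578)·43200000/2781 = 2231.3117
  Very large: (4380/45201)²·(1−101/4380)·106000000/101 = 9627.3066
  → Var(ȳ_str) = 12498.339.
Var(ȳ_srs) = (1 − 7306/45201)·81250000/7306 = 9323.4698.
deff = 12498.339 / 9323.4698 = 1.3405.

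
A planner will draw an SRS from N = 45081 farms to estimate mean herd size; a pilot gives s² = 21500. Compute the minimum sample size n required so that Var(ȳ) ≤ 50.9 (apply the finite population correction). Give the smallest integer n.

419

Without fpc, n₀ = s²/D = 21500/50.9 = 422.3969.
With fpc, (1 − n/N)·s²/n ≤ D requires n ≥ n₀/(1 + n₀/N) = 422.3969/(1 + 422.3969/45081) = 418.4759.
Rounding up, n = 419.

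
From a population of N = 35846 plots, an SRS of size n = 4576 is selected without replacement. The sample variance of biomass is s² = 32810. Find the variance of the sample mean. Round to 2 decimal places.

6.25

Under SRS without replacement, Var(ȳ) = (1 − f)·s²/n with f = n/N = 4576/35846 = 0.12765720.
Var(ȳ) = (1 − 0.12765720)·32810/4576 = 0.87234280·7.1700175 = 6.2547131.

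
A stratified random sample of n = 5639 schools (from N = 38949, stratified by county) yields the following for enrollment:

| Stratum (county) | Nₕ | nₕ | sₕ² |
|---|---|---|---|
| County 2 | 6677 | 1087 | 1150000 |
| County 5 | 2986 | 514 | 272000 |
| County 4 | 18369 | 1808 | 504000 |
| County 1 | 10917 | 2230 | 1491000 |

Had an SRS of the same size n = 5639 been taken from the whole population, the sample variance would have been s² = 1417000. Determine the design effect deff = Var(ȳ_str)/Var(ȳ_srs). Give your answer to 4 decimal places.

Var(ȳ_str) = Σ Wₕ²(1−fₕ)sₕ²/nₕ with Wₕ = Nₕ/38949:
  County 2: (6677/38949)²·(1−1087/6677)·1150000/1087 = 26.029682
  County 5: (2986/38949)²·(1−514/2986)·272000/514 = 2.574847
  County 4: (18369/38949)²·(1−1808/18369)·504000/1808 = 55.899968
  County 1: (10917/38949)²·(1−2230/10917)·1491000/2230 = 41.797787
  → Var(ȳ_str) = 126.30228.
Var(ȳ_srs) = (1 − 5639/38949)·1417000/5639 = 214.90478.
deff = 126.30228 / 214.90478 = 0.5877.

0.5877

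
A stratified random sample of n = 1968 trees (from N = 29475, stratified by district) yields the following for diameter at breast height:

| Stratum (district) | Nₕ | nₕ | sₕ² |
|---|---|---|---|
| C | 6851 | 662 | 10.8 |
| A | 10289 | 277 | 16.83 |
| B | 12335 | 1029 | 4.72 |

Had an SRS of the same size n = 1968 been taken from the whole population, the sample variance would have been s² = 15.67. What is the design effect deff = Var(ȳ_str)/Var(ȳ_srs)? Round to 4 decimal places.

Var(ȳ_str) = Σ Wₕ²(1−fₕ)sₕ²/nₕ with Wₕ = Nₕ/29475:
  C: (6851/29475)²·(1−662/6851)·10.8/662 = 7.962191 × 10^-4
  A: (10289/29475)²·(1−277/10289)·16.83/277 = 0.0072042824
  B: (12335/29475)²·(1−1029/12335)·4.72/1029 = 7.3632091 × 10^-4
  → Var(ȳ_str) = 0.0087368224.
Var(ȳ_srs) = (1 − 1968/29475)·15.67/1968 = 0.0074307614.
deff = 0.0087368224 / 0.0074307614 = 1.1758.

1.1758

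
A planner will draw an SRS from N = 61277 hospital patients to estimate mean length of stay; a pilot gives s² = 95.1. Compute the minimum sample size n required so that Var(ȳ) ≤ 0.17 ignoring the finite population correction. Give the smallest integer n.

560

Without fpc, n₀ = s²/D = 95.1/0.17 = 559.4118.
Rounding up, n = 560.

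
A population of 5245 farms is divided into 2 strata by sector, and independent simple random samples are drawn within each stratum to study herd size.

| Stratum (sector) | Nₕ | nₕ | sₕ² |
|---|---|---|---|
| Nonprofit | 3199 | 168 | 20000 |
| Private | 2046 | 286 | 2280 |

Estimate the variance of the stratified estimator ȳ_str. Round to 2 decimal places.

43.00

Var(ȳ_str) = Σₕ Wₕ²(1 − fₕ)sₕ²/nₕ with Wₕ = Nₕ/N, N = 5245.
Nonprofit: Wₕ = 0.60991420; term = 0.60991420²·(1 − 0.05251641)·20000/168 = 41.959461.
Private: Wₕ = 0.39008580; term = 0.39008580²·(1 − 0.13978495)·2280/286 = 1.0435088.
Sum = 43.00297.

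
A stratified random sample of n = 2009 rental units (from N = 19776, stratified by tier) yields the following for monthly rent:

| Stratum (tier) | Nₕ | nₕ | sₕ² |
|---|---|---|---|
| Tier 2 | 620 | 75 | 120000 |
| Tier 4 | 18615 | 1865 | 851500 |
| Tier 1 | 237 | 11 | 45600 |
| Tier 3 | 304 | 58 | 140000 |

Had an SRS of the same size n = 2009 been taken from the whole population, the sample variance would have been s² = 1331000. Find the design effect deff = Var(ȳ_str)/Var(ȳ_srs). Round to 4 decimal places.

0.6156

Var(ȳ_str) = Σ Wₕ²(1−fₕ)sₕ²/nₕ with Wₕ = Nₕ/19776:
  Tier 2: (620/19776)²·(1−75/620)·120000/75 = 1.3823922
  Tier 4: (18615/19776)²·(1−1865/18615)·851500/1865 = 364.00451
  Tier 1: (237/19776)²·(1−11/237)·45600/11 = 0.56774332
  Tier 3: (304/19776)²·(1−58/304)·140000/58 = 0.46156389
  → Var(ȳ_str) = 366.41621.
Var(ȳ_srs) = (1 − 2009/19776)·1331000/2009 = 595.21486.
deff = 366.41621 / 595.21486 = 0.6156.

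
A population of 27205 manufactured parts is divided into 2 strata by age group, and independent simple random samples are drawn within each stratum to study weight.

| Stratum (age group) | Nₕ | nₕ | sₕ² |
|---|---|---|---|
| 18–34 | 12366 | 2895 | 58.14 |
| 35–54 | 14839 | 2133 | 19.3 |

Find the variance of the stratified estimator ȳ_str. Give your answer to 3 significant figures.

0.00548

Var(ȳ_str) = Σₕ Wₕ²(1 − fₕ)sₕ²/nₕ with Wₕ = Nₕ/N, N = 27205.
18–34: Wₕ = 0.45454880; term = 0.45454880²·(1 − 0.23410966)·58.14/2895 = 0.0031780014.
35–54: Wₕ = 0.54545120; term = 0.54545120²·(1 − 0.14374284)·19.3/2133 = 0.0023050613.
Sum = 0.0054830627.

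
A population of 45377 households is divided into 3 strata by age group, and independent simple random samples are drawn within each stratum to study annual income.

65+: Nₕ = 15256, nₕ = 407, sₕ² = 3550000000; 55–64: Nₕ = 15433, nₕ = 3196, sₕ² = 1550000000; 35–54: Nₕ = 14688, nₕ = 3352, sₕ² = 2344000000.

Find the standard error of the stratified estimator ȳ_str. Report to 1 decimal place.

1029.9

Var(ȳ_str) = Σₕ Wₕ²(1 − fₕ)sₕ²/nₕ with Wₕ = Nₕ/N, N = 45377.
65+: Wₕ = 0.33620557; term = 0.33620557²·(1 − 0.02667803)·3550000000/407 = 959622.17.
55–64: Wₕ = 0.34010622; term = 0.34010622²·(1 − 0.20708871)·1550000000/3196 = 44481.424.
35–54: Wₕ = 0.32368821; term = 0.32368821²·(1 − 0.22821351)·2344000000/3352 = 56546.345.
Sum = 1.0606499 × 10^6.
SE = √(1.0606499 × 10^6) = 1029.9.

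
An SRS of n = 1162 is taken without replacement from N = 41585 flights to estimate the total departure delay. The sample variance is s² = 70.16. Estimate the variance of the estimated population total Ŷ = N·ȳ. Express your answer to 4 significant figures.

1.015 × 10^8

Var(Ŷ) = N²·Var(ȳ) = N²·(1 − n/N)·s²/n.
f = 1162/41585 = 0.02794277; Var(ȳ) = 0.97205723·70.16/1162 = 0.058691511.
Var(Ŷ) = 41585² · 0.058691511 = 1.0149595 × 10^8.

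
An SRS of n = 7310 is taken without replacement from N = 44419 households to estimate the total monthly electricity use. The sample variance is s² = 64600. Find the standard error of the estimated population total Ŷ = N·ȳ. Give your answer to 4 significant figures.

120700

Var(Ŷ) = N²·Var(ȳ) = N²·(1 − n/N)·s²/n.
f = 7310/44419 = 0.16456922; Var(ȳ) = 0.83543078·64600/7310 = 7.3828767.
Var(Ŷ) = 44419² · 7.3828767 = 1.4566767 × 10^10.
SE(Ŷ) = √(1.4566767 × 10^10) = 120700.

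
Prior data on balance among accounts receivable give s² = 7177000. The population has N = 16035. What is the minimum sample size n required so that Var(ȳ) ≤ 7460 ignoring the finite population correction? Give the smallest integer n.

Without fpc, n₀ = s²/D = 7177000/7460 = 962.0643.
Rounding up, n = 963.

963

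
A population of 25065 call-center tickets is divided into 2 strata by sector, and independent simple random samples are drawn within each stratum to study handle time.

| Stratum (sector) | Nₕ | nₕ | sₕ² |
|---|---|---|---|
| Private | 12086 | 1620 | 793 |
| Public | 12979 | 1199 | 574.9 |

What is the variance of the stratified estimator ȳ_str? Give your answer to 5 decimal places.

Var(ȳ_str) = Σₕ Wₕ²(1 − fₕ)sₕ²/nₕ with Wₕ = Nₕ/N, N = 25065.
Private: Wₕ = 0.48218632; term = 0.48218632²·(1 − 0.13403938)·793/1620 = 0.098556682.
Public: Wₕ = 0.51781368; term = 0.51781368²·(1 − 0.09238000)·574.9/1199 = 0.11668747.
Sum = 0.21524415.

0.21524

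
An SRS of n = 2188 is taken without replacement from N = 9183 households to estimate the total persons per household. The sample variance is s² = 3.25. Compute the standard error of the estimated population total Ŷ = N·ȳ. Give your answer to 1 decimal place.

308.9

Var(Ŷ) = N²·Var(ȳ) = N²·(1 − n/N)·s²/n.
f = 2188/9183 = 0.23826636; Var(ȳ) = 0.76173364·3.25/2188 = 0.0011314599.
Var(Ŷ) = 9183² · 0.0011314599 = 95413.172.
SE(Ŷ) = √(95413.172) = 308.9.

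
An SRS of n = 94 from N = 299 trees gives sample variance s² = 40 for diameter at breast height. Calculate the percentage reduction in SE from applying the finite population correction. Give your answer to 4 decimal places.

f = n/N = 94/299 = 0.31438127.
SE_no-fpc = √(s²/n) = 0.65232807; SE_fpc = √((1−f)s²/n) = 0.54014132.
Ratio = √(1−f) = 0.82802097. Reduction = 100·(1 − 0.82802097) = 17.1979%.

17.1979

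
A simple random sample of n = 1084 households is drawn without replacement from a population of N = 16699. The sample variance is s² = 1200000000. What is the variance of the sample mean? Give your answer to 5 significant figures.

1.0352 × 10^6

Under SRS without replacement, Var(ȳ) = (1 − f)·s²/n with f = n/N = 1084/16699 = 0.06491407.
Var(ȳ) = (1 − 0.06491407)·1200000000/1084 = 0.93508593·1.1070111 × 10^6 = 1.0351505 × 10^6.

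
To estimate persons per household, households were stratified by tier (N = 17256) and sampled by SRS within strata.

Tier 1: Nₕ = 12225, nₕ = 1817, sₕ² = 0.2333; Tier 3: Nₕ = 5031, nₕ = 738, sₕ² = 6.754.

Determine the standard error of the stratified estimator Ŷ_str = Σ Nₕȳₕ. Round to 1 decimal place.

462.6

Var(Ŷ_str) = Σₕ Nₕ²(1 − fₕ)sₕ²/nₕ.
Tier 1: 12225²·(1 − 1817/12225)·0.2333/1817 = 16337.137.
Tier 3: 5031²·(1 − 738/5031)·6.754/738 = 197660.5.
Sum = 213997.64.
SE = √(213997.64) = 462.6.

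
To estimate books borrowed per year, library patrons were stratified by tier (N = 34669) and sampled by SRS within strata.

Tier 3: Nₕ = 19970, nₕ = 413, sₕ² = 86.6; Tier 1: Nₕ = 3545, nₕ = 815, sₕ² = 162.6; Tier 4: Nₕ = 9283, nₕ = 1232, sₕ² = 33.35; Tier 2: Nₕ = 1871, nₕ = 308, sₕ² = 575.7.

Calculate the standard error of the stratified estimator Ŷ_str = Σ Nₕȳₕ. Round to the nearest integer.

Var(Ŷ_str) = Σₕ Nₕ²(1 − fₕ)sₕ²/nₕ.
Tier 3: 19970²·(1 − 413/19970)·86.6/413 = 8.1893256 × 10^7.
Tier 1: 3545²·(1 − 815/3545)·162.6/815 = 1.9308201 × 10^6.
Tier 4: 9283²·(1 − 1232/9283)·33.35/1232 = 2.0231278 × 10^6.
Tier 2: 1871²·(1 − 308/1871)·575.7/308 = 5.4661089 × 10^6.
Sum = 9.1313313 × 10^7.
SE = √(9.1313313 × 10^7) = 9556.

9556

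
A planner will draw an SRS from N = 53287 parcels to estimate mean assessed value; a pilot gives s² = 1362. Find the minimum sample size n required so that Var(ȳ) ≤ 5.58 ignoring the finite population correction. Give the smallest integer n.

Without fpc, n₀ = s²/D = 1362/5.58 = 244.0860.
Rounding up, n = 245.

245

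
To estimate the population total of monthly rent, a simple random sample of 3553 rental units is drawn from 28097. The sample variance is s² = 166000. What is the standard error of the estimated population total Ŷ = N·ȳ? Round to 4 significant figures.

Var(Ŷ) = N²·Var(ȳ) = N²·(1 − n/N)·s²/n.
f = 3553/28097 = 0.12645478; Var(ȳ) = 0.87354522·166000/3553 = 40.812977.
Var(Ŷ) = 28097² · 40.812977 = 3.2219454 × 10^10.
SE(Ŷ) = √(3.2219454 × 10^10) = 179500.

179500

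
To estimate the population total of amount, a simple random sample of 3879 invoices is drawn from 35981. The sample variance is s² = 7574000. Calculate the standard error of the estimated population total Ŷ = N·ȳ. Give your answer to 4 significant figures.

1.502 × 10^6

Var(Ŷ) = N²·Var(ȳ) = N²·(1 − n/N)·s²/n.
f = 3879/35981 = 0.10780690; Var(ȳ) = 0.89219310·7574000/3879 = 1742.0651.
Var(Ŷ) = 35981² · 1742.0651 = 2.2553339 × 10^12.
SE(Ŷ) = √(2.2553339 × 10^12) = 1.502 × 10^6.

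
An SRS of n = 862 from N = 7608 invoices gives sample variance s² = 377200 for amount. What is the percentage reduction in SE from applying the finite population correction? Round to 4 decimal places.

5.8353

f = n/N = 862/7608 = 0.11330179.
SE_no-fpc = √(s²/n) = 20.91858; SE_fpc = √((1−f)s²/n) = 19.697909.
Ratio = √(1−f) = 0.94164654. Reduction = 100·(1 − 0.94164654) = 5.8353%.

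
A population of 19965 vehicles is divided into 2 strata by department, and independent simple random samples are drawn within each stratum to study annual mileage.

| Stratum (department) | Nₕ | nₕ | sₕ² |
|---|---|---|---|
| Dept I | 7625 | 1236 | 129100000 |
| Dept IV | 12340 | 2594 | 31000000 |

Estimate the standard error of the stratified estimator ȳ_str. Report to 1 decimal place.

128.0

Var(ȳ_str) = Σₕ Wₕ²(1 − fₕ)sₕ²/nₕ with Wₕ = Nₕ/N, N = 19965.
Dept I: Wₕ = 0.38191836; term = 0.38191836²·(1 − 0.16209836)·129100000/1236 = 12765.619.
Dept IV: Wₕ = 0.61808164; term = 0.61808164²·(1 − 0.21021070)·31000000/2594 = 3605.7421.
Sum = 16371.361.
SE = √(16371.361) = 128.0.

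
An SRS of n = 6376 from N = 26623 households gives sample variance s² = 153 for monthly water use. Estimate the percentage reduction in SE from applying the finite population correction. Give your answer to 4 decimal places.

f = n/N = 6376/26623 = 0.23949217.
SE_no-fpc = √(s²/n) = 0.15490718; SE_fpc = √((1−f)s²/n) = 0.13509006.
Ratio = √(1−f) = 0.87207100. Reduction = 100·(1 − 0.87207100) = 12.7929%.

12.7929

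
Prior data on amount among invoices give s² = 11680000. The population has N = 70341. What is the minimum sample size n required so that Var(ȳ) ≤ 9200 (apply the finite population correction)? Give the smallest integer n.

Without fpc, n₀ = s²/D = 11680000/9200 = 1269.5652.
With fpc, (1 − n/N)·s²/n ≤ D requires n ≥ n₀/(1 + n₀/N) = 1269.5652/(1 + 1269.5652/70341) = 1247.0574.
Rounding up, n = 1248.

1248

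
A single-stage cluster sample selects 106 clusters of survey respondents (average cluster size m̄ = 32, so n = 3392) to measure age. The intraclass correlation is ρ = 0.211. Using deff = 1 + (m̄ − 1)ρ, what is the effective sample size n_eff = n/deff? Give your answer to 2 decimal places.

deff = 1 + (32 − 1)·0.211 = 1 + 6.541 = 7.541.
n_eff = 3392 / 7.541 = 449.81.

449.81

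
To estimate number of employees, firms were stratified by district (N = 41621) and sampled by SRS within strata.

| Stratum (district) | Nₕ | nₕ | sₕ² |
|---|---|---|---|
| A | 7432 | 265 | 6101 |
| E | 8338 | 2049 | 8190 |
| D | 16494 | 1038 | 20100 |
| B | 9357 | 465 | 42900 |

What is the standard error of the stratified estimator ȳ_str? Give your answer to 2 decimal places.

2.85

Var(ȳ_str) = Σₕ Wₕ²(1 − fₕ)sₕ²/nₕ with Wₕ = Nₕ/N, N = 41621.
A: Wₕ = 0.17856371; term = 0.17856371²·(1 − 0.03565662)·6101/265 = 0.70790216.
E: Wₕ = 0.20033156; term = 0.20033156²·(1 − 0.24574238)·8190/2049 = 0.12099305.
D: Wₕ = 0.39629033; term = 0.39629033²·(1 − 0.06293198)·20100/1038 = 2.8496845.
B: Wₕ = 0.22481440; term = 0.22481440²·(1 − 0.04969542)·42900/465 = 4.4311393.
Sum = 8.109719.
SE = √(8.109719) = 2.85.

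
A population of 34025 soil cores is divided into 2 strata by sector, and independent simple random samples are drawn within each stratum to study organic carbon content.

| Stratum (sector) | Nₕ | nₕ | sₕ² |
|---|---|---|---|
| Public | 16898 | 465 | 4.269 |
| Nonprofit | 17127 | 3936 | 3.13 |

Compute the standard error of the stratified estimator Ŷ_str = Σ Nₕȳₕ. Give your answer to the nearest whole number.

1652

Var(Ŷ_str) = Σₕ Nₕ²(1 − fₕ)sₕ²/nₕ.
Public: 16898²·(1 − 465/16898)·4.269/465 = 2.5493259 × 10^6.
Nonprofit: 17127²·(1 − 3936/17127)·3.13/3936 = 179658.71.
Sum = 2.7289846 × 10^6.
SE = √(2.7289846 × 10^6) = 1652.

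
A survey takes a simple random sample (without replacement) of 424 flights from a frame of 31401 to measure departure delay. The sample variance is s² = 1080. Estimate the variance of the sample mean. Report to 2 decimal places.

2.51

Under SRS without replacement, Var(ȳ) = (1 − f)·s²/n with f = n/N = 424/31401 = 0.01350275.
Var(ȳ) = (1 − 0.01350275)·1080/424 = 0.98649725·2.5471698 = 2.512776.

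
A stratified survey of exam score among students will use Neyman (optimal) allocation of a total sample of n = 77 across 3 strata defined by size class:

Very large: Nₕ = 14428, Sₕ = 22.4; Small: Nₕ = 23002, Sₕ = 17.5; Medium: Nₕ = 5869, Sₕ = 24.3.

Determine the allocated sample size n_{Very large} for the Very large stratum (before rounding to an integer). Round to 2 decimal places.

28.66

Neyman allocation: nₕ = n·NₕSₕ / Σⱼ NⱼSⱼ.
Σ NⱼSⱼ = 14428·22.4 + 23002·17.5 + 5869·24.3 = 868338.9.
n_{Very large} = 77·14428·22.4 / 868338.9 = 28.66.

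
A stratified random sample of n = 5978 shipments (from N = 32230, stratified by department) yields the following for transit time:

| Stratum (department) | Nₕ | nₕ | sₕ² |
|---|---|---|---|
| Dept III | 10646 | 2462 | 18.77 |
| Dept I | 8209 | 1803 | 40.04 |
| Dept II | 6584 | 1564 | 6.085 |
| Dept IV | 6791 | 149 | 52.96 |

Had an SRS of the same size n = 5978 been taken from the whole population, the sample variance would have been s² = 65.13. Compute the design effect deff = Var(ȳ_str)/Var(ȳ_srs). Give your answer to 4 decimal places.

Var(ȳ_str) = Σ Wₕ²(1−fₕ)sₕ²/nₕ with Wₕ = Nₕ/32230:
  Dept III: (10646/32230)²·(1−2462/10646)·18.77/2462 = 6.3945163 × 10^-4
  Dept I: (8209/32230)²·(1−1803/8209)·40.04/1803 = 0.0011242294
  Dept II: (6584/32230)²·(1−1564/6584)·6.085/1564 = 1.2379319 × 10^-4
  Dept IV: (6791/32230)²·(1−149/6791)·52.96/149 = 0.01543383
  → Var(ȳ_str) = 0.017321304.
Var(ȳ_srs) = (1 − 5978/32230)·65.13/5978 = 0.0088741601.
deff = 0.017321304 / 0.0088741601 = 1.9519.

1.9519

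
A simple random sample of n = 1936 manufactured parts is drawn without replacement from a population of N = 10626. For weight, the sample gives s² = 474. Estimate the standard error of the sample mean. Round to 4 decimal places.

Under SRS without replacement, Var(ȳ) = (1 − f)·s²/n with f = n/N = 1936/10626 = 0.18219462.
Var(ȳ) = (1 − 0.18219462)·474/1936 = 0.81780538·0.24483471 = 0.20022714.
SE(ȳ) = √(0.20022714) = 0.4475.

0.4475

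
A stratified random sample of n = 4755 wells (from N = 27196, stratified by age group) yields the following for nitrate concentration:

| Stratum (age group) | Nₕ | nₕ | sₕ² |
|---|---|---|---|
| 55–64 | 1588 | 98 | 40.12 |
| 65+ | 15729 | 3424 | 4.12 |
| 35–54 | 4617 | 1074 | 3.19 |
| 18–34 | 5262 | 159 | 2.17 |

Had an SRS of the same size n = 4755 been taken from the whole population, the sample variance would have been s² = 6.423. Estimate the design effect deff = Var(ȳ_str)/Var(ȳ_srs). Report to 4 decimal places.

Var(ȳ_str) = Σ Wₕ²(1−fₕ)sₕ²/nₕ with Wₕ = Nₕ/27196:
  55–64: (1588/27196)²·(1−98/1588)·40.12/98 = 0.001309669
  65+: (15729/27196)²·(1−3424/15729)·4.12/3424 = 3.1487351 × 10^-4
  35–54: (4617/27196)²·(1−1074/4617)·3.19/1074 = 6.5691225 × 10^-5
  18–34: (5262/27196)²·(1−159/5262)·2.17/159 = 4.9548323 × 10^-4
  → Var(ȳ_str) = 0.002185717.
Var(ȳ_srs) = (1 − 4755/27196)·6.423/4755 = 0.0011146142.
deff = 0.002185717 / 0.0011146142 = 1.9610.

1.9610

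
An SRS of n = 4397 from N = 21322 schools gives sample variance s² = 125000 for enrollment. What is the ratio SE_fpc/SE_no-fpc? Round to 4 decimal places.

f = n/N = 4397/21322 = 0.20621893.
SE_no-fpc = √(s²/n) = 5.3318359; SE_fpc = √((1−f)s²/n) = 4.7503668.
Ratio = √(1−f) = 0.89094392.

0.8909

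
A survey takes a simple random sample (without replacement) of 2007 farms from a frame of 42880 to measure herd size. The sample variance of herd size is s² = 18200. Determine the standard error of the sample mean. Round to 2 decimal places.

2.94

Under SRS without replacement, Var(ȳ) = (1 − f)·s²/n with f = n/N = 2007/42880 = 0.04680504.
Var(ȳ) = (1 − 0.04680504)·18200/2007 = 0.95319496·9.0682611 = 8.6438208.
SE(ȳ) = √(8.6438208) = 2.94.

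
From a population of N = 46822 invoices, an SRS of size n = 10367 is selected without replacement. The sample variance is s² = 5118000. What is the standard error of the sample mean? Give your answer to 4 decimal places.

Under SRS without replacement, Var(ȳ) = (1 − f)·s²/n with f = n/N = 10367/46822 = 0.22141301.
Var(ȳ) = (1 − 0.22141301)·5118000/10367 = 0.77858699·493.68188 = 384.37428.
SE(ȳ) = √(384.37428) = 19.6055.

19.6055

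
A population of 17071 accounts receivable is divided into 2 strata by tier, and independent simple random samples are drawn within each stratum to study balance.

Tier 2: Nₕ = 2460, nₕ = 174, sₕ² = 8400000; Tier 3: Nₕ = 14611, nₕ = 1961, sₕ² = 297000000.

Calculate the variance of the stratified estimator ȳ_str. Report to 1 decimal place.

Var(ȳ_str) = Σₕ Wₕ²(1 − fₕ)sₕ²/nₕ with Wₕ = Nₕ/N, N = 17071.
Tier 2: Wₕ = 0.14410404; term = 0.14410404²·(1 − 0.07073171)·8400000/174 = 931.58706.
Tier 3: Wₕ = 0.85589596; term = 0.85589596²·(1 − 0.13421395)·297000000/1961 = 96057.526.
Sum = 96989.113.

96989.1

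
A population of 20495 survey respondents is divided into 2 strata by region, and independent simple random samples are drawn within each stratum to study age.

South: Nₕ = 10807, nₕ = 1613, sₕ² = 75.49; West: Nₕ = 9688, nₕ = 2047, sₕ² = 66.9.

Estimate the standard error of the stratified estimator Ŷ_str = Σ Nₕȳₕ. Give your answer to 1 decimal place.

Var(Ŷ_str) = Σₕ Nₕ²(1 − fₕ)sₕ²/nₕ.
South: 10807²·(1 − 1613/10807)·75.49/1613 = 4.6501259 × 10^6.
West: 9688²·(1 − 2047/9688)·66.9/2047 = 2.419316 × 10^6.
Sum = 7.0694419 × 10^6.
SE = √(7.0694419 × 10^6) = 2658.8.

2658.8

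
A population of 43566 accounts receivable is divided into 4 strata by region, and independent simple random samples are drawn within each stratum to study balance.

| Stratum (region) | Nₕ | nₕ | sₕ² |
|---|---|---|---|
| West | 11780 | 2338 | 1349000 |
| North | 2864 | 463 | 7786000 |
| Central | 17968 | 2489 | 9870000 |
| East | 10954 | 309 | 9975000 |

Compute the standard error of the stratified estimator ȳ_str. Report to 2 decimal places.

Var(ȳ_str) = Σₕ Wₕ²(1 − fₕ)sₕ²/nₕ with Wₕ = Nₕ/N, N = 43566.
West: Wₕ = 0.27039434; term = 0.27039434²·(1 − 0.19847199)·1349000/2338 = 33.812817.
North: Wₕ = 0.06573934; term = 0.06573934²·(1 − 0.16166201)·7786000/463 = 60.926076.
Central: Wₕ = 0.41243171; term = 0.41243171²·(1 − 0.13852404)·9870000/2489 = 581.08481.
East: Wₕ = 0.25143460; term = 0.25143460²·(1 − 0.02820887)·9975000/309 = 1983.25.
Sum = 2659.0737.
SE = √(2659.0737) = 51.57.

51.57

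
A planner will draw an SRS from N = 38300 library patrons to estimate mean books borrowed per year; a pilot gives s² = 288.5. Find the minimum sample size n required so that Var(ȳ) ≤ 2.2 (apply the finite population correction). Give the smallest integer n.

Without fpc, n₀ = s²/D = 288.5/2.2 = 131.1364.
With fpc, (1 − n/N)·s²/n ≤ D requires n ≥ n₀/(1 + n₀/N) = 131.1364/(1 + 131.1364/38300) = 130.6889.
Rounding up, n = 131.

131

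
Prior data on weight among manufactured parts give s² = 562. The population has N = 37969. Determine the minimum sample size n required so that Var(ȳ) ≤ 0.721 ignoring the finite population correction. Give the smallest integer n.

780

Without fpc, n₀ = s²/D = 562/0.721 = 779.4730.
Rounding up, n = 780.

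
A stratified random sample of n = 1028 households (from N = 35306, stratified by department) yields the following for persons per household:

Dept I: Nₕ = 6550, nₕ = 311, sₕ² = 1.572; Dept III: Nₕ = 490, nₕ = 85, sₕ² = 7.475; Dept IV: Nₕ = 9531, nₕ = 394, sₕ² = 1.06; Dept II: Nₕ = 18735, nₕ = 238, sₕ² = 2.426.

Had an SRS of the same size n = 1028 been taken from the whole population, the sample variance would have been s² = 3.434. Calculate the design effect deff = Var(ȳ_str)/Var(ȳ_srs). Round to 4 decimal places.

Var(ȳ_str) = Σ Wₕ²(1−fₕ)sₕ²/nₕ with Wₕ = Nₕ/35306:
  Dept I: (6550/35306)²·(1−311/6550)·1.572/311 = 1.6571103 × 10^-4
  Dept III: (490/35306)²·(1−85/490)·7.475/85 = 1.400059 × 10^-5
  Dept IV: (9531/35306)²·(1−394/9531)·1.06/394 = 1.8795536 × 10^-4
  Dept II: (18735/35306)²·(1−238/18735)·2.426/238 = 0.002833817
  → Var(ȳ_str) = 0.003201484.
Var(ȳ_srs) = (1 − 1028/35306)·3.434/1028 = 0.003243203.
deff = 0.003201484 / 0.003243203 = 0.9871.

0.9871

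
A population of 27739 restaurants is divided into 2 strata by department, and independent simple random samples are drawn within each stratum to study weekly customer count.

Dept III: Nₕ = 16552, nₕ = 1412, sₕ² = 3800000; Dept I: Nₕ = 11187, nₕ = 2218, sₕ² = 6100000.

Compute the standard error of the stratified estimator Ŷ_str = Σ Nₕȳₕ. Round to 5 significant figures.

974860

Var(Ŷ_str) = Σₕ Nₕ²(1 − fₕ)sₕ²/nₕ.
Dept III: 16552²·(1 − 1412/16552)·3800000/1412 = 6.7441194 × 10^11.
Dept I: 11187²·(1 − 2218/11187)·6100000/2218 = 2.7594718 × 10^11.
Sum = 9.5035912 × 10^11.
SE = √(9.5035912 × 10^11) = 974860.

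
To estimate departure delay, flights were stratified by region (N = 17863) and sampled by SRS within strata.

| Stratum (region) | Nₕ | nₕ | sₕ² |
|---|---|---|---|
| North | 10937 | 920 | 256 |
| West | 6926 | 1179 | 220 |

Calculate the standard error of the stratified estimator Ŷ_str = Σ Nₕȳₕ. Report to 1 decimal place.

Var(Ŷ_str) = Σₕ Nₕ²(1 − fₕ)sₕ²/nₕ.
North: 10937²·(1 − 920/10937)·256/920 = 3.0485128 × 10^7.
West: 6926²·(1 − 1179/6926)·220/1179 = 7.4273273 × 10^6.
Sum = 3.7912455 × 10^7.
SE = √(3.7912455 × 10^7) = 6157.3.

6157.3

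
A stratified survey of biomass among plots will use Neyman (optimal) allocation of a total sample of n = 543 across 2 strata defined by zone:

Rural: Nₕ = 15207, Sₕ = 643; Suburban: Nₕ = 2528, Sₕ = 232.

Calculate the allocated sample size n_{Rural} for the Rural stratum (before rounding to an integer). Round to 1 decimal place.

512.3

Neyman allocation: nₕ = n·NₕSₕ / Σⱼ NⱼSⱼ.
Σ NⱼSⱼ = 15207·643 + 2528·232 = 1.0364597 × 10^7.
n_{Rural} = 543·15207·643 / (1.0364597 × 10^7) = 512.3.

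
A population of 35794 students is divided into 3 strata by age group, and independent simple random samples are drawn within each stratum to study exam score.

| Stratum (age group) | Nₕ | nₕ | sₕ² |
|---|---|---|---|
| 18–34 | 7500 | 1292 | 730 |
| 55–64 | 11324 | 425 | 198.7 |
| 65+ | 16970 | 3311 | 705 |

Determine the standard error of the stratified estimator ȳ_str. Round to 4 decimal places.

0.3226

Var(ȳ_str) = Σₕ Wₕ²(1 − fₕ)sₕ²/nₕ with Wₕ = Nₕ/N, N = 35794.
18–34: Wₕ = 0.20953232; term = 0.20953232²·(1 − 0.17226667)·730/1292 = 0.020533021.
55–64: Wₕ = 0.31636587; term = 0.31636587²·(1 − 0.03753091)·198.7/425 = 0.045037573.
65+: Wₕ = 0.47410180; term = 0.47410180²·(1 − 0.19510902)·705/3311 = 0.038522123.
Sum = 0.10409272.
SE = √(0.10409272) = 0.3226.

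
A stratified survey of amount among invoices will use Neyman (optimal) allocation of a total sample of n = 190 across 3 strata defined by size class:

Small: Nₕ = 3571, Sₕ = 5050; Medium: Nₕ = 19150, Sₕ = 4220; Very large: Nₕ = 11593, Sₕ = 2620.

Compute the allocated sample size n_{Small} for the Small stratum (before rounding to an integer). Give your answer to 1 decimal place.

Neyman allocation: nₕ = n·NₕSₕ / Σⱼ NⱼSⱼ.
Σ NⱼSⱼ = 3571·5050 + 19150·4220 + 11593·2620 = 1.2922021 × 10^8.
n_{Small} = 190·3571·5050 / (1.2922021 × 10^8) = 26.5.

26.5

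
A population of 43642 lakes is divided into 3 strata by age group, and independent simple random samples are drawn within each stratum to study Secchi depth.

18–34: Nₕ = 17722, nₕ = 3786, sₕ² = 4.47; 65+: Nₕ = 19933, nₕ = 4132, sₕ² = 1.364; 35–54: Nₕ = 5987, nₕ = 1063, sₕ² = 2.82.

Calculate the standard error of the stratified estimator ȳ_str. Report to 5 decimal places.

0.01577

Var(ȳ_str) = Σₕ Wₕ²(1 − fₕ)sₕ²/nₕ with Wₕ = Nₕ/N, N = 43642.
18–34: Wₕ = 0.40607672; term = 0.40607672²·(1 − 0.21363277)·4.47/3786 = 1.5309764 × 10^-4.
65+: Wₕ = 0.45673892; term = 0.45673892²·(1 − 0.20729444)·1.364/4132 = 5.4588606 × 10^-5.
35–54: Wₕ = 0.13718436; term = 0.13718436²·(1 − 0.17755136)·2.82/1063 = 4.106141 × 10^-5.
Sum = 2.4874766 × 10^-4.
SE = √(2.4874766 × 10^-4) = 0.01577.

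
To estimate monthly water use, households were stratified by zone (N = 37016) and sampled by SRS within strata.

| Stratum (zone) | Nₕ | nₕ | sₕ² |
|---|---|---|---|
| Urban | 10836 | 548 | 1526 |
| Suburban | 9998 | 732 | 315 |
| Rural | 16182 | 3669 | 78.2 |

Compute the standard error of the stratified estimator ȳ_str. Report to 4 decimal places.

0.5087

Var(ȳ_str) = Σₕ Wₕ²(1 − fₕ)sₕ²/nₕ with Wₕ = Nₕ/N, N = 37016.
Urban: Wₕ = 0.29273828; term = 0.29273828²·(1 − 0.05057217)·1526/548 = 0.22656611.
Suburban: Wₕ = 0.27009942; term = 0.27009942²·(1 − 0.07321464)·315/732 = 0.029095507.
Rural: Wₕ = 0.43716231; term = 0.43716231²·(1 − 0.22673341)·78.2/3669 = 0.0031497328.
Sum = 0.25881135.
SE = √(0.25881135) = 0.5087.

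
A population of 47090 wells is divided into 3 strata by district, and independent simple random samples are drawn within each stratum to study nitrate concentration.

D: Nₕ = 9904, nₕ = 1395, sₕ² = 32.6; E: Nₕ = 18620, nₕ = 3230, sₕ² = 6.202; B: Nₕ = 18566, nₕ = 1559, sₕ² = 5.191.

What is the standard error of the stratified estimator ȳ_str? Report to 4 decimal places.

Var(ȳ_str) = Σₕ Wₕ²(1 − fₕ)sₕ²/nₕ with Wₕ = Nₕ/N, N = 47090.
D: Wₕ = 0.21032066; term = 0.21032066²·(1 − 0.14085218)·32.6/1395 = 8.8812719 × 10^-4.
E: Wₕ = 0.39541304; term = 0.39541304²·(1 − 0.17346939)·6.202/3230 = 2.4813622 × 10^-4.
B: Wₕ = 0.39426630; term = 0.39426630²·(1 − 0.08397070)·5.191/1559 = 4.741258 × 10^-4.
Sum = 0.0016103892.
SE = √(0.0016103892) = 0.0401.

0.0401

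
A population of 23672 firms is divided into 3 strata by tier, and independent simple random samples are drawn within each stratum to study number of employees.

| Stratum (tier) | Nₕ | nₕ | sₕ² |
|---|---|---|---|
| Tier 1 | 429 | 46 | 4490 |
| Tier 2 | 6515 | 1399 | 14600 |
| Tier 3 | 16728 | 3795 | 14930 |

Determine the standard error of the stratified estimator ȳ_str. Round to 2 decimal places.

Var(ȳ_str) = Σₕ Wₕ²(1 − fₕ)sₕ²/nₕ with Wₕ = Nₕ/N, N = 23672.
Tier 1: Wₕ = 0.01812268; term = 0.01812268²·(1 − 0.10722611)·4490/46 = 0.028620332.
Tier 2: Wₕ = 0.27521967; term = 0.27521967²·(1 − 0.21473523)·14600/1399 = 0.62074066.
Tier 3: Wₕ = 0.70665765; term = 0.70665765²·(1 − 0.22686514)·14930/3795 = 1.5188729.
Sum = 2.1682339.
SE = √(2.1682339) = 1.47.

1.47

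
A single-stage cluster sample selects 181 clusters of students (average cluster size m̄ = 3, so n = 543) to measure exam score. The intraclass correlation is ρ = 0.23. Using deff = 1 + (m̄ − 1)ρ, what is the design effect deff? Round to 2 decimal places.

1.46

deff = 1 + (3 − 1)·0.23 = 1 + 0.46 = 1.46.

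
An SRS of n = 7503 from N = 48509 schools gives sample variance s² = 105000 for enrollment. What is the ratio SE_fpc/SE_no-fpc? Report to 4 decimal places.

0.9194

f = n/N = 7503/48509 = 0.15467233.
SE_no-fpc = √(s²/n) = 3.7409093; SE_fpc = √((1−f)s²/n) = 3.4394557.
Ratio = √(1−f) = 0.91941703.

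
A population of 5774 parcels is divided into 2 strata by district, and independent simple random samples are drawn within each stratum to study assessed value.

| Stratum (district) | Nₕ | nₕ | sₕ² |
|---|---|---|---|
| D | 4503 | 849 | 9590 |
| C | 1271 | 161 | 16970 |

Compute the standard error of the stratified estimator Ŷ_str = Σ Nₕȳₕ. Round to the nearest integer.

Var(Ŷ_str) = Σₕ Nₕ²(1 − fₕ)sₕ²/nₕ.
D: 4503²·(1 − 849/4503)·9590/849 = 1.8585806 × 10^8.
C: 1271²·(1 − 161/1271)·16970/161 = 1.4870463 × 10^8.
Sum = 3.3456269 × 10^8.
SE = √(3.3456269 × 10^8) = 18291.

18291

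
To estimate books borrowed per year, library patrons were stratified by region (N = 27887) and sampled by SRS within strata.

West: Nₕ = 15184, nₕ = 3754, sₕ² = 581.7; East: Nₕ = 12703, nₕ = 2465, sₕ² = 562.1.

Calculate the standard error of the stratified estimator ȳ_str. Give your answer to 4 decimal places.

0.2697

Var(ȳ_str) = Σₕ Wₕ²(1 − fₕ)sₕ²/nₕ with Wₕ = Nₕ/N, N = 27887.
West: Wₕ = 0.54448309; term = 0.54448309²·(1 − 0.24723393)·581.7/3754 = 0.034580688.
East: Wₕ = 0.45551691; term = 0.45551691²·(1 − 0.19404865)·562.1/2465 = 0.038134187.
Sum = 0.072714875.
SE = √(0.072714875) = 0.2697.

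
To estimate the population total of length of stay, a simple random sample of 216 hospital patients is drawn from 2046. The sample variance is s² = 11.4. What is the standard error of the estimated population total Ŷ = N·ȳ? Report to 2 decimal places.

Var(Ŷ) = N²·Var(ȳ) = N²·(1 − n/N)·s²/n.
f = 216/2046 = 0.10557185; Var(ȳ) = 0.89442815·11.4/216 = 0.04720593.
Var(Ŷ) = 2046² · 0.04720593 = 197609.5.
SE(Ŷ) = √(197609.5) = 444.53.

444.53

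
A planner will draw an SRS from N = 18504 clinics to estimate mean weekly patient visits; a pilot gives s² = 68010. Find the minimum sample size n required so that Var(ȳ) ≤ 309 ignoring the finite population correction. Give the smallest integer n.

221

Without fpc, n₀ = s²/D = 68010/309 = 220.0971.
Rounding up, n = 221.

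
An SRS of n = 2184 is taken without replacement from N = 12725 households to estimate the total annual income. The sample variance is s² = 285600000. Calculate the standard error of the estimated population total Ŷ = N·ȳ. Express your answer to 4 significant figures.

Var(Ŷ) = N²·Var(ȳ) = N²·(1 − n/N)·s²/n.
f = 2184/12725 = 0.17163065; Var(ȳ) = 0.82836935·285600000/2184 = 108325.22.
Var(Ŷ) = 12725² · 108325.22 = 1.7540629 × 10^13.
SE(Ŷ) = √(1.7540629 × 10^13) = 4.188 × 10^6.

4.188 × 10^6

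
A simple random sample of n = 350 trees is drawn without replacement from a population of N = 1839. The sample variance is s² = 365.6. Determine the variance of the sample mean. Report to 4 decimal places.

Under SRS without replacement, Var(ȳ) = (1 − f)·s²/n with f = n/N = 350/1839 = 0.19032083.
Var(ȳ) = (1 − 0.19032083)·365.6/350 = 0.80967917·1.0445714 = 0.84576773.

0.8458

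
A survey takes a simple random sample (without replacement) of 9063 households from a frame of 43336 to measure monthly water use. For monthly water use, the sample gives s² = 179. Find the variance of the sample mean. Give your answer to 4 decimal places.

0.0156

Under SRS without replacement, Var(ȳ) = (1 − f)·s²/n with f = n/N = 9063/43336 = 0.20913328.
Var(ȳ) = (1 − 0.20913328)·179/9063 = 0.79086672·0.019750634 = 0.015620119.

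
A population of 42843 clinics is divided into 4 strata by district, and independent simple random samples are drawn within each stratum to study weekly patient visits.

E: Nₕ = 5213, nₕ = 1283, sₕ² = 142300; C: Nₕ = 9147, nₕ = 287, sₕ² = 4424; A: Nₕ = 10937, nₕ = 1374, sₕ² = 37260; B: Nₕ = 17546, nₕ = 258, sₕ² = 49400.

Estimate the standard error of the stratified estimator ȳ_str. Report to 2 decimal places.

Var(ȳ_str) = Σₕ Wₕ²(1 − fₕ)sₕ²/nₕ with Wₕ = Nₕ/N, N = 42843.
E: Wₕ = 0.12167682; term = 0.12167682²·(1 − 0.24611548)·142300/1283 = 1.2379376.
C: Wₕ = 0.21350046; term = 0.21350046²·(1 − 0.03137641)·4424/287 = 0.68059049.
A: Wₕ = 0.25528091; term = 0.25528091²·(1 − 0.12562860)·37260/1374 = 1.5452144.
B: Wₕ = 0.40954182; term = 0.40954182²·(1 − 0.01470421)·49400/258 = 31.64247.
Sum = 35.106212.
SE = √(35.106212) = 5.93.

5.93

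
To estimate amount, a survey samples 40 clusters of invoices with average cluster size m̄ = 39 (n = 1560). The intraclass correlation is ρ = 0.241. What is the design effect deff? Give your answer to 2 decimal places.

deff = 1 + (39 − 1)·0.241 = 1 + 9.158 = 10.158.

10.16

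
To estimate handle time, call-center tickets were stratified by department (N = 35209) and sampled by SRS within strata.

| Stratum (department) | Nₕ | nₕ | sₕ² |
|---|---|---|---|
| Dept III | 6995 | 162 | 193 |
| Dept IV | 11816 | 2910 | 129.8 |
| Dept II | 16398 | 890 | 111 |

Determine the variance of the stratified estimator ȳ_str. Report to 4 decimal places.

0.0753

Var(ȳ_str) = Σₕ Wₕ²(1 − fₕ)sₕ²/nₕ with Wₕ = Nₕ/N, N = 35209.
Dept III: Wₕ = 0.19867079; term = 0.19867079²·(1 − 0.02315940)·193/162 = 0.045933977.
Dept IV: Wₕ = 0.33559601; term = 0.33559601²·(1 − 0.24627624)·129.8/2910 = 0.0037864088.
Dept II: Wₕ = 0.46573319; term = 0.46573319²·(1 − 0.05427491)·111/890 = 0.025584225.
Sum = 0.075304611.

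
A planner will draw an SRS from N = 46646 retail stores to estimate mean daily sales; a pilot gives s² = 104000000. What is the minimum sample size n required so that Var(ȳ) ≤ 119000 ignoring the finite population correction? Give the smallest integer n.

Without fpc, n₀ = s²/D = 104000000/119000 = 873.9496.
Rounding up, n = 874.

874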